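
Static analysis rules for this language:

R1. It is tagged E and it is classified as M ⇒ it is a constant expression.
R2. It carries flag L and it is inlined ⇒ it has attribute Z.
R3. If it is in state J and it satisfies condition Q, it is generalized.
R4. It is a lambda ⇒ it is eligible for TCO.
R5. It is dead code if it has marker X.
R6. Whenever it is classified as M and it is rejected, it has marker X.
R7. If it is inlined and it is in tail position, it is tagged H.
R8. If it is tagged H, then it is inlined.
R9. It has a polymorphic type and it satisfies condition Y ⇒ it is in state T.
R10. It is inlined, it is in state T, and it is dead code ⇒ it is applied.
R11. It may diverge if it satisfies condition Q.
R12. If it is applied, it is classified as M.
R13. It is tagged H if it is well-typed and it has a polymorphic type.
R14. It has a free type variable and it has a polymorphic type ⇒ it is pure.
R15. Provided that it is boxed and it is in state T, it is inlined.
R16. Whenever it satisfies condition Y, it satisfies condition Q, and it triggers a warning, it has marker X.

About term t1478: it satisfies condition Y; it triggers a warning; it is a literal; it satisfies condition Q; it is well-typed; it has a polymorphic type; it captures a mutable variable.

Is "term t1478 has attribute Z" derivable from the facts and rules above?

No

Forward chaining from the given facts derives: is in state T, may diverge, is tagged H, has marker X, is dead code, is inlined, is applied, is classified as M.
The only rule concluding "it has attribute Z" is R2, which needs "it carries flag L"; that is never established.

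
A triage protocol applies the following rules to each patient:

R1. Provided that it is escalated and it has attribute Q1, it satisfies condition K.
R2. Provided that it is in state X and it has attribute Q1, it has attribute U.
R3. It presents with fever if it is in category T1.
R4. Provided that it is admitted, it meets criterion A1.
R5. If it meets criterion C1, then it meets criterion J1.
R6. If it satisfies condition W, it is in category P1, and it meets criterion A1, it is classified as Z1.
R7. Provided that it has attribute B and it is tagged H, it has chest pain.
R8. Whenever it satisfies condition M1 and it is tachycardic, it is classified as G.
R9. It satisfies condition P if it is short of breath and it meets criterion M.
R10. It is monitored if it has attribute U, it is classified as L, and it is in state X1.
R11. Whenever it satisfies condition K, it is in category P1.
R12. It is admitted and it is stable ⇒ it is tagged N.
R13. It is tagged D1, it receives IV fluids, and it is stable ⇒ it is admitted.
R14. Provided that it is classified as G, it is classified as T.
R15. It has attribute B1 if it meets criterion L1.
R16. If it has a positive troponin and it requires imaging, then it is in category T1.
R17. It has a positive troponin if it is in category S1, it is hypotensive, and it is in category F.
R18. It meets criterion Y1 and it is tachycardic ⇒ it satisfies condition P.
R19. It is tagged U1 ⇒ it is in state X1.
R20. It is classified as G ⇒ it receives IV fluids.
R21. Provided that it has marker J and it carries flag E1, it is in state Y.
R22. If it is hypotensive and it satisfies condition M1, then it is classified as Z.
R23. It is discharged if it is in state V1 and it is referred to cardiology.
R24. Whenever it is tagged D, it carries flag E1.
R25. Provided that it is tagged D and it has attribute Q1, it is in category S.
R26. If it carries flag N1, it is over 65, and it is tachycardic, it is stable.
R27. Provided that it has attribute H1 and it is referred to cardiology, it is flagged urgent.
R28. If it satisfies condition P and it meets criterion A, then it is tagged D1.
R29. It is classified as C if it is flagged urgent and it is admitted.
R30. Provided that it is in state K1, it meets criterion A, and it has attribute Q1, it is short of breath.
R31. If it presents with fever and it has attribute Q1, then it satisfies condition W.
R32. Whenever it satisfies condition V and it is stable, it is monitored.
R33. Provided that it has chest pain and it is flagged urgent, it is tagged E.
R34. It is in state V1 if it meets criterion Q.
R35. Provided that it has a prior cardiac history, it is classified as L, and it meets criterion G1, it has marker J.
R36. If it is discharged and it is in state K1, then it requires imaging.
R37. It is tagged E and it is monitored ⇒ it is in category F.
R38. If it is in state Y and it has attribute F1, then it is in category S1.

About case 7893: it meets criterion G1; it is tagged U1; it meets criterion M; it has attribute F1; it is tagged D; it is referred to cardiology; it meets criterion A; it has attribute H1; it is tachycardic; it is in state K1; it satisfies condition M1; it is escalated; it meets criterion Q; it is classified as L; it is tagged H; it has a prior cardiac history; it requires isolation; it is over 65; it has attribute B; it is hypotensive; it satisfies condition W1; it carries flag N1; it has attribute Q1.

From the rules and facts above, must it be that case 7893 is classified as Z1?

No

Forward chaining from the given facts derives: satisfies condition K, has chest pain, is classified as G, is in category P1, is classified as T, is in state X1, receives IV fluids, is classified as Z, carries flag E1, is in category S, is stable, is flagged urgent, is short of breath, is tagged E, is in state V1, has marker J, satisfies condition P, is in state Y, is discharged, is tagged D1, requires imaging, is in category S1, is admitted, is classified as C, meets criterion A1, is tagged N.
The only rule concluding "it is classified as Z1" is R6, which needs "it satisfies condition W"; that is never established.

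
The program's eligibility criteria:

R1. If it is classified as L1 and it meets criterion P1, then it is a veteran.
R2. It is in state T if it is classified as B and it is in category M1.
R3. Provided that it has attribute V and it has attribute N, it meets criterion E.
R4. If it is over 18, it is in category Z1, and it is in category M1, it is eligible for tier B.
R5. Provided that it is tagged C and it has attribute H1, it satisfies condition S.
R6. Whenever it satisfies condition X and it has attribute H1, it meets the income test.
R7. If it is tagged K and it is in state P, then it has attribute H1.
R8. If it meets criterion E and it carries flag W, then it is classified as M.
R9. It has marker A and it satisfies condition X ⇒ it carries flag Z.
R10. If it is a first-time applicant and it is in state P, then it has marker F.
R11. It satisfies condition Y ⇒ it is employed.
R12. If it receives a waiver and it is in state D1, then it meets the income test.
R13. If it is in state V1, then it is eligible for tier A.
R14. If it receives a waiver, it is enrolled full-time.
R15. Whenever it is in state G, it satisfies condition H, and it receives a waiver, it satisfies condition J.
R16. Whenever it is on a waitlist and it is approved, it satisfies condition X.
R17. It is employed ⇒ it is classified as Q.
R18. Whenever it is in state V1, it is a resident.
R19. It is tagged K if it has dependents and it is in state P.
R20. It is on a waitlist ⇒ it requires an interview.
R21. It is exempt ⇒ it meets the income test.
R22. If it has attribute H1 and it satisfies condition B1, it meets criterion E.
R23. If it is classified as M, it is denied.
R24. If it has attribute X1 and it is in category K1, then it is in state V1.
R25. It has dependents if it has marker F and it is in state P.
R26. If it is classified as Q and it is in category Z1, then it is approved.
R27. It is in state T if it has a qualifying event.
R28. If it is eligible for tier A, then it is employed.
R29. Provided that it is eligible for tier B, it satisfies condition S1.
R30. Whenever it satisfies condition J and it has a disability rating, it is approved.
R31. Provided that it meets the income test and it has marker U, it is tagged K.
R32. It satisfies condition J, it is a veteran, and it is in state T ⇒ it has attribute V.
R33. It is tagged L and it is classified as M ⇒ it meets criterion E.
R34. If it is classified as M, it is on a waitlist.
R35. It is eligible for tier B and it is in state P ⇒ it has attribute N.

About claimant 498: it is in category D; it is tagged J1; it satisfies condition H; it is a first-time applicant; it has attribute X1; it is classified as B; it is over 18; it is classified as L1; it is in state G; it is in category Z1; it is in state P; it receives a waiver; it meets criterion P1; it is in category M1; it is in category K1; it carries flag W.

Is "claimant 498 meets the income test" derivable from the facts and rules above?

By R1 (it is classified as L1, it meets criterion P1): it is a veteran.
By R2 (it is classified as B, it is in category M1): it is in state T.
By R4 (it is over 18, it is in category Z1, it is in category M1): it is eligible for tier B.
By R10 (it is a first-time applicant, it is in state P): it has marker F.
By R15 (it is in state G, it satisfies condition H, it receives a waiver): it satisfies condition J.
By R24 (it has attribute X1, it is in category K1): it is in state V1.
By R25 (it has marker F, it is in state P): it has dependents.
By R32 (it satisfies condition J, it is a veteran, it is in state T): it has attribute V.
By R35 (it is eligible for tier B, it is in state P): it has attribute N.
By R3 (it has attribute V, it has attribute N): it meets criterion E.
By R8 (it meets criterion E, it carries flag W): it is classified as M.
By R13 (it is in state V1): it is eligible for tier A.
By R19 (it has dependents, it is in state P): it is tagged K.
By R28 (it is eligible for tier A): it is employed.
By R34 (it is classified as M): it is on a waitlist.
By R7 (it is tagged K, it is in state P): it has attribute H1.
By R17 (it is employed): it is classified as Q.
By R26 (it is classified as Q, it is in category Z1): it is approved.
By R16 (it is on a waitlist, it is approved): it satisfies condition X.
By R6 (it satisfies condition X, it has attribute H1): it meets the income test.

Yes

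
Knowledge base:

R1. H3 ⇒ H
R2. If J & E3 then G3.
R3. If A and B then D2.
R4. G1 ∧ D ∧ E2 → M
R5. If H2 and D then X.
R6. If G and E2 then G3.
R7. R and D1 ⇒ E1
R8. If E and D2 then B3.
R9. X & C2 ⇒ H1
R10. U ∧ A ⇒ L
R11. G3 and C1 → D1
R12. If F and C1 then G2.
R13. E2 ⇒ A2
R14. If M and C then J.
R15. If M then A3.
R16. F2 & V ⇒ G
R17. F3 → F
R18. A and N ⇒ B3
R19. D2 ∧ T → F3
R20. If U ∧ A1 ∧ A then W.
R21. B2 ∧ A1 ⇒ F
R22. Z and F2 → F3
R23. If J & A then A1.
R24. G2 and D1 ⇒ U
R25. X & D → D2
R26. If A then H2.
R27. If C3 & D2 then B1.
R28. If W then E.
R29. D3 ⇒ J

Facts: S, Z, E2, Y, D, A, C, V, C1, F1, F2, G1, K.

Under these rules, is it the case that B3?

M  (by R4: G1, D, E2)
J  (by R14: M, C)
G  (by R16: F2, V)
F3  (by R22: Z, F2)
A1  (by R23: J, A)
H2  (by R26: A)
X  (by R5: H2, D)
G3  (by R6: G, E2)
D1  (by R11: G3, C1)
F  (by R17: F3)
D2  (by R25: X, D)
G2  (by R12: F, C1)
U  (by R24: G2, D1)
W  (by R20: U, A1, A)
E  (by R28: W)
B3  (by R8: E, D2)

Yes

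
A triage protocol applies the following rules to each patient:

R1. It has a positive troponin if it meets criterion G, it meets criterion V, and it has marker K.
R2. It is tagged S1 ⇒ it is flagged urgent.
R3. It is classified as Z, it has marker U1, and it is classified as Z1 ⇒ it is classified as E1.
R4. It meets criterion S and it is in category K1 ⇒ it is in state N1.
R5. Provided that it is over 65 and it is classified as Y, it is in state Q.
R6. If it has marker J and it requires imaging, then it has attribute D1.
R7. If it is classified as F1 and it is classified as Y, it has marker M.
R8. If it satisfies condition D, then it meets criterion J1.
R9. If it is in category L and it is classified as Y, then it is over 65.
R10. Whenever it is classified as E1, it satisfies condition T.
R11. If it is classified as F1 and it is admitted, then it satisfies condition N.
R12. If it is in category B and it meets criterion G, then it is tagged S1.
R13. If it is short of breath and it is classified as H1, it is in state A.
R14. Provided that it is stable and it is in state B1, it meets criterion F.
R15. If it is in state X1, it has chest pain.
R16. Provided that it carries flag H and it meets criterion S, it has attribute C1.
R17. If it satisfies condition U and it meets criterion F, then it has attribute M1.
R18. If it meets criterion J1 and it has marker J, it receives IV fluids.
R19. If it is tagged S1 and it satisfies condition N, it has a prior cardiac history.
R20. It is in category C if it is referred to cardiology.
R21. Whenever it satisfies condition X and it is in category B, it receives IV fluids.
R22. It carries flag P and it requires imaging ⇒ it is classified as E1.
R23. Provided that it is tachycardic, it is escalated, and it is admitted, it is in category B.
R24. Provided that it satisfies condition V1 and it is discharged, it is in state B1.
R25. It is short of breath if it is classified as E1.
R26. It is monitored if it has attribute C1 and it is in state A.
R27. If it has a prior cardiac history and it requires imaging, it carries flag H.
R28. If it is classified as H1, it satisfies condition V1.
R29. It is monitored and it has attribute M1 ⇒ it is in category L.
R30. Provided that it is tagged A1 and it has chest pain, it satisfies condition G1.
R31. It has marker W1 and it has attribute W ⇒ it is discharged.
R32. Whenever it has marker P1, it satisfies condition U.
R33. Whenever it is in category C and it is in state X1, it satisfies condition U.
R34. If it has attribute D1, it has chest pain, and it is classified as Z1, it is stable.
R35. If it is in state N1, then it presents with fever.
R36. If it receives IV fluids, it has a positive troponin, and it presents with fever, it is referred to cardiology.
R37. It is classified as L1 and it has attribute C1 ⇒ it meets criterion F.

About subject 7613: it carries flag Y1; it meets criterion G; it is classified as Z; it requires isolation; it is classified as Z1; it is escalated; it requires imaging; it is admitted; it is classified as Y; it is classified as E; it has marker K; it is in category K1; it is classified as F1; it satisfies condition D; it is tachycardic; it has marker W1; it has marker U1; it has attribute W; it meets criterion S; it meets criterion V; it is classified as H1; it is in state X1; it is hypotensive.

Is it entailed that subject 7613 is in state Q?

No

Forward chaining from the given facts derives: has a positive troponin, is classified as E1, is in state N1, has marker M, meets criterion J1, satisfies condition T, satisfies condition N, has chest pain, is in category B, is short of breath, satisfies condition V1, is discharged, presents with fever, is tagged S1, is in state A, has a prior cardiac history, is in state B1, carries flag H, is flagged urgent, has attribute C1, is monitored.
The only rule concluding "it is in state Q" is R5, which needs "it is over 65"; that is never established.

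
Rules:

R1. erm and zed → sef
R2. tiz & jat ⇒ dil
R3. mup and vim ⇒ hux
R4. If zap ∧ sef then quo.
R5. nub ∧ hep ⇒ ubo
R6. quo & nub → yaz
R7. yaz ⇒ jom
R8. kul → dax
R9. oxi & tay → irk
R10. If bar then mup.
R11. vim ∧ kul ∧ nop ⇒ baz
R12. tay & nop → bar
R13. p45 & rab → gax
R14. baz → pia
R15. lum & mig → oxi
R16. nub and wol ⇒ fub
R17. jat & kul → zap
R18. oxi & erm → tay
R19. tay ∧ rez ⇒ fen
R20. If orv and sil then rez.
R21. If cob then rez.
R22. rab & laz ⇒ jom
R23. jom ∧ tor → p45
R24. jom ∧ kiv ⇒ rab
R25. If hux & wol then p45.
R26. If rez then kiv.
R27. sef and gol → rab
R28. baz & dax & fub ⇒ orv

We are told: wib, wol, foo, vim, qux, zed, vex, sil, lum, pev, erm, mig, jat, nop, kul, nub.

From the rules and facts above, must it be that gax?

Yes

sef  (by R1: erm, zed)
dax  (by R8: kul)
baz  (by R11: vim, kul, nop)
oxi  (by R15: lum, mig)
fub  (by R16: nub, wol)
zap  (by R17: jat, kul)
tay  (by R18: oxi, erm)
orv  (by R28: baz, dax, fub)
quo  (by R4: zap, sef)
yaz  (by R6: quo, nub)
jom  (by R7: yaz)
bar  (by R12: tay, nop)
rez  (by R20: orv, sil)
kiv  (by R26: rez)
mup  (by R10: bar)
rab  (by R24: jom, kiv)
hux  (by R3: mup, vim)
p45  (by R25: hux, wol)
gax  (by R13: p45, rab)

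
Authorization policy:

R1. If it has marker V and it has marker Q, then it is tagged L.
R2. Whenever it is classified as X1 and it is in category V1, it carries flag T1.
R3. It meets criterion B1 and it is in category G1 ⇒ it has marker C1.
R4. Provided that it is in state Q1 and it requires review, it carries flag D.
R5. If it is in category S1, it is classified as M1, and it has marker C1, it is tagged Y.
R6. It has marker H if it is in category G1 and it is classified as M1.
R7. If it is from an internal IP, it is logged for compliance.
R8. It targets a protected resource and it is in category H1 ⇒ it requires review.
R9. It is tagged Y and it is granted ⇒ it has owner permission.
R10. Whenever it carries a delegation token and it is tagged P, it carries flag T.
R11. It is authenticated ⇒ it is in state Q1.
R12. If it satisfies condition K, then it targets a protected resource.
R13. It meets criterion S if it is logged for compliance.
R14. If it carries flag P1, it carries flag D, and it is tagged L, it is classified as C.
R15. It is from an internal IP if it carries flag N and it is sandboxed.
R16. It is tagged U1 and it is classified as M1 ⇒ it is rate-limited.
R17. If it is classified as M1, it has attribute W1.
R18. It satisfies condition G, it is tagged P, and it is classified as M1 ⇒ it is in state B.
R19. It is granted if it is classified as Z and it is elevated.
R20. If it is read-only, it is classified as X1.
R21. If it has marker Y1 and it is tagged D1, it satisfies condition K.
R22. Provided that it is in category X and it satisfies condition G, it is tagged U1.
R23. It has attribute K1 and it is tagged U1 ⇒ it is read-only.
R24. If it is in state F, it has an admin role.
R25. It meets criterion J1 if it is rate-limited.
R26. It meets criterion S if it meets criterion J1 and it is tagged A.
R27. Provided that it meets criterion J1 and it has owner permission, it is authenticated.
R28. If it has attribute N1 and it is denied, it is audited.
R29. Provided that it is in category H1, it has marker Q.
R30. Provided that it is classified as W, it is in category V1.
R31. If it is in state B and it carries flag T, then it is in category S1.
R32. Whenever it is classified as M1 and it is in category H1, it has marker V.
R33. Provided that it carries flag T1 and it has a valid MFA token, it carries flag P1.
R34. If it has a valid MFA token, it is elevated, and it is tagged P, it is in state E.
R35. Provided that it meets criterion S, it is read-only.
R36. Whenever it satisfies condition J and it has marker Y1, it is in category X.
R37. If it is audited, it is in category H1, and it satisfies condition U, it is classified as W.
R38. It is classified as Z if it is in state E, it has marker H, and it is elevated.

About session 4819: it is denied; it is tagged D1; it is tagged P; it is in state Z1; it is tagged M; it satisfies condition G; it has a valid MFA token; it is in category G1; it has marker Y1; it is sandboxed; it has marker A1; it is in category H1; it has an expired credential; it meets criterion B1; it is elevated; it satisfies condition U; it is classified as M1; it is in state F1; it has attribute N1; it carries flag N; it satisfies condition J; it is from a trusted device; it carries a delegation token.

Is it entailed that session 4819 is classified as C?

By R3 (it meets criterion B1, it is in category G1): it has marker C1.
By R6 (it is in category G1, it is classified as M1): it has marker H.
By R10 (it carries a delegation token, it is tagged P): it carries flag T.
By R15 (it carries flag N, it is sandboxed): it is from an internal IP.
By R18 (it satisfies condition G, it is tagged P, it is classified as M1): it is in state B.
By R21 (it has marker Y1, it is tagged D1): it satisfies condition K.
By R28 (it has attribute N1, it is denied): it is audited.
By R29 (it is in category H1): it has marker Q.
By R31 (it is in state B, it carries flag T): it is in category S1.
By R32 (it is classified as M1, it is in category H1): it has marker V.
By R34 (it has a valid MFA token, it is elevated, it is tagged P): it is in state E.
By R36 (it satisfies condition J, it has marker Y1): it is in category X.
By R37 (it is audited, it is in category H1, it satisfies condition U): it is classified as W.
By R38 (it is in state E, it has marker H, it is elevated): it is classified as Z.
By R1 (it has marker V, it has marker Q): it is tagged L.
By R5 (it is in category S1, it is classified as M1, it has marker C1): it is tagged Y.
By R7 (it is from an internal IP): it is logged for compliance.
By R12 (it satisfies condition K): it targets a protected resource.
By R13 (it is logged for compliance): it meets criterion S.
By R19 (it is classified as Z, it is elevated): it is granted.
By R22 (it is in category X, it satisfies condition G): it is tagged U1.
By R30 (it is classified as W): it is in category V1.
By R35 (it meets criterion S): it is read-only.
By R8 (it targets a protected resource, it is in category H1): it requires review.
By R9 (it is tagged Y, it is granted): it has owner permission.
By R16 (it is tagged U1, it is classified as M1): it is rate-limited.
By R20 (it is read-only): it is classified as X1.
By R25 (it is rate-limited): it meets criterion J1.
By R27 (it meets criterion J1, it has owner permission): it is authenticated.
By R2 (it is classified as X1, it is in category V1): it carries flag T1.
By R11 (it is authenticated): it is in state Q1.
By R33 (it carries flag T1, it has a valid MFA token): it carries flag P1.
By R4 (it is in state Q1, it requires review): it carries flag D.
By R14 (it carries flag P1, it carries flag D, it is tagged L): it is classified as C.

Yes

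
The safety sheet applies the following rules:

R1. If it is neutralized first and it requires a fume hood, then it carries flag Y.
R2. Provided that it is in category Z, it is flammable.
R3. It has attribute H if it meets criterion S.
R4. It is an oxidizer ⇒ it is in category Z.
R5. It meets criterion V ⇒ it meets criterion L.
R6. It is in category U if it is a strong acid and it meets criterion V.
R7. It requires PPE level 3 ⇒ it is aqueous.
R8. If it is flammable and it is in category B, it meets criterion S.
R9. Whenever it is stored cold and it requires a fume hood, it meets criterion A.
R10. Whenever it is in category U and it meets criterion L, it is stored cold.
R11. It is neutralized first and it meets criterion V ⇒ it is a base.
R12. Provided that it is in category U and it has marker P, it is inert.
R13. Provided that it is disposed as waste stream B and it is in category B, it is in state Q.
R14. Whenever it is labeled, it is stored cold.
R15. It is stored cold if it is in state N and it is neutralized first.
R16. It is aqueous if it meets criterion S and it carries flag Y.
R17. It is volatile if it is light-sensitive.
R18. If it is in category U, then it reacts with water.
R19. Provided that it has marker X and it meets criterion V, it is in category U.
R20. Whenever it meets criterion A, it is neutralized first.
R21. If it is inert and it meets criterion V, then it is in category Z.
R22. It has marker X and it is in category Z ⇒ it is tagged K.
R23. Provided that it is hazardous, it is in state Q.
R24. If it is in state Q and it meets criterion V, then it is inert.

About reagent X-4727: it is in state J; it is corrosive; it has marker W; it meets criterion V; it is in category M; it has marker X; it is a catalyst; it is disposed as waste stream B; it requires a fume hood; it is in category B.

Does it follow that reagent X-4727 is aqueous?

By R5 (it meets criterion V): it meets criterion L.
By R13 (it is disposed as waste stream B, it is in category B): it is in state Q.
By R19 (it has marker X, it meets criterion V): it is in category U.
By R24 (it is in state Q, it meets criterion V): it is inert.
By R10 (it is in category U, it meets criterion L): it is stored cold.
By R21 (it is inert, it meets criterion V): it is in category Z.
By R2 (it is in category Z): it is flammable.
By R8 (it is flammable, it is in category B): it meets criterion S.
By R9 (it is stored cold, it requires a fume hood): it meets criterion A.
By R20 (it meets criterion A): it is neutralized first.
By R1 (it is neutralized first, it requires a fume hood): it carries flag Y.
By R16 (it meets criterion S, it carries flag Y): it is aqueous.

Yes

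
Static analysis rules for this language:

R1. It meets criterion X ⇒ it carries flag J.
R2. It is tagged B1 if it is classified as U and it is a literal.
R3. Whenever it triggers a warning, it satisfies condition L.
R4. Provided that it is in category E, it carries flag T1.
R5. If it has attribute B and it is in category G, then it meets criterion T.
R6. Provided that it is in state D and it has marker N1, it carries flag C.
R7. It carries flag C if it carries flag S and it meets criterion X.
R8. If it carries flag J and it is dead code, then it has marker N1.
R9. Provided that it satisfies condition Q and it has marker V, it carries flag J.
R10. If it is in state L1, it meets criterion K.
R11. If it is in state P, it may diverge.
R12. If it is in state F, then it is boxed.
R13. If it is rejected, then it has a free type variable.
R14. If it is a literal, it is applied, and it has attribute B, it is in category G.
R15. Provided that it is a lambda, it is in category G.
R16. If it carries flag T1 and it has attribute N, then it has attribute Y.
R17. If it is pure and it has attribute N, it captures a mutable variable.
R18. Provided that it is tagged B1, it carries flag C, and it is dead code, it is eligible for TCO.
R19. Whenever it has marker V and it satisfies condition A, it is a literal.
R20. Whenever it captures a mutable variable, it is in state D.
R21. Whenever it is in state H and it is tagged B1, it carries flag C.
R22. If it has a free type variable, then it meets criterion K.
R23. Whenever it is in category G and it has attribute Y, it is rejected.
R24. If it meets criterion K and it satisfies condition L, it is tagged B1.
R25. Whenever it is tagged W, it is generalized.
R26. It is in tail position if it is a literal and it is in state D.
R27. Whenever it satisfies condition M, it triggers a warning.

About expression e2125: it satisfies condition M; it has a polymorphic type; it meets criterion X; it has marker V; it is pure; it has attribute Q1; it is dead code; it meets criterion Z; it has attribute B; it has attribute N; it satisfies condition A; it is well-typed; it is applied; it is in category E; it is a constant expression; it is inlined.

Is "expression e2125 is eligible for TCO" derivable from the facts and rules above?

By R1 (it meets criterion X): it carries flag J.
By R4 (it is in category E): it carries flag T1.
By R8 (it carries flag J, it is dead code): it has marker N1.
By R16 (it carries flag T1, it has attribute N): it has attribute Y.
By R17 (it is pure, it has attribute N): it captures a mutable variable.
By R19 (it has marker V, it satisfies condition A): it is a literal.
By R20 (it captures a mutable variable): it is in state D.
By R27 (it satisfies condition M): it triggers a warning.
By R3 (it triggers a warning): it satisfies condition L.
By R6 (it is in state D, it has marker N1): it carries flag C.
By R14 (it is a literal, it is applied, it has attribute B): it is in category G.
By R23 (it is in category G, it has attribute Y): it is rejected.
By R13 (it is rejected): it has a free type variable.
By R22 (it has a free type variable): it meets criterion K.
By R24 (it meets criterion K, it satisfies condition L): it is tagged B1.
By R18 (it is tagged B1, it carries flag C, it is dead code): it is eligible for TCO.

Yes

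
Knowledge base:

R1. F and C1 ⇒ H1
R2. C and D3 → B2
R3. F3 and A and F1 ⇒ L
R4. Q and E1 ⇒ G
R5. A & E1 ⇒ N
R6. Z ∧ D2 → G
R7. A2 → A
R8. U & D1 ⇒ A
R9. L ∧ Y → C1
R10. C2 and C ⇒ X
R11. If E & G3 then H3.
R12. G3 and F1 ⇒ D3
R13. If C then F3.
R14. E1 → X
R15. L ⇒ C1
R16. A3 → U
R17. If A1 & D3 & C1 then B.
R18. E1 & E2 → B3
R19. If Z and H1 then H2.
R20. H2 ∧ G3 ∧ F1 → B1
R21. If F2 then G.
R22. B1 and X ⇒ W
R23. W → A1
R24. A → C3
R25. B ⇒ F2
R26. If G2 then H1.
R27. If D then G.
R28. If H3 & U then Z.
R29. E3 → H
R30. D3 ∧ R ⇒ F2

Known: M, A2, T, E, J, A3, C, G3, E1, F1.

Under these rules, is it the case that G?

No

Forward chaining from the given facts derives: A, H3, D3, F3, X, U, C3, Z, B2, L, N, C1.
Rules concluding G: R4 needs Q; R6 needs D2; R21 needs F2; R27 needs D — none of these are established.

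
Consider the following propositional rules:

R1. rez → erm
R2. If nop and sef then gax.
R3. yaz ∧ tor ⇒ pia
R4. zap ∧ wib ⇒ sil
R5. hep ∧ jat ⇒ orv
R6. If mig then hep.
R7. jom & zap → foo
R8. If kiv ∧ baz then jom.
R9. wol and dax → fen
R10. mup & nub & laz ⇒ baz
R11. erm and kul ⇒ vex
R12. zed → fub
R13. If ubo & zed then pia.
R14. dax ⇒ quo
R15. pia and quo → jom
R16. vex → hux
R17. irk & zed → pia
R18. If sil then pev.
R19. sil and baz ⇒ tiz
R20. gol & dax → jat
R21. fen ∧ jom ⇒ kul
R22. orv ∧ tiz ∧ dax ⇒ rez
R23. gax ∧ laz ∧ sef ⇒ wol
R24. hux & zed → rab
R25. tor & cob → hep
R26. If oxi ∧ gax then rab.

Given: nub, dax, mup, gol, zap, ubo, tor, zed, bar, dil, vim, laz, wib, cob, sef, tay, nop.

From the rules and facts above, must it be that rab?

gax  (by R2: nop, sef)
sil  (by R4: zap, wib)
baz  (by R10: mup, nub, laz)
pia  (by R13: ubo, zed)
quo  (by R14: dax)
jom  (by R15: pia, quo)
tiz  (by R19: sil, baz)
jat  (by R20: gol, dax)
wol  (by R23: gax, laz, sef)
hep  (by R25: tor, cob)
orv  (by R5: hep, jat)
fen  (by R9: wol, dax)
kul  (by R21: fen, jom)
rez  (by R22: orv, tiz, dax)
erm  (by R1: rez)
vex  (by R11: erm, kul)
hux  (by R16: vex)
rab  (by R24: hux, zed)

Yes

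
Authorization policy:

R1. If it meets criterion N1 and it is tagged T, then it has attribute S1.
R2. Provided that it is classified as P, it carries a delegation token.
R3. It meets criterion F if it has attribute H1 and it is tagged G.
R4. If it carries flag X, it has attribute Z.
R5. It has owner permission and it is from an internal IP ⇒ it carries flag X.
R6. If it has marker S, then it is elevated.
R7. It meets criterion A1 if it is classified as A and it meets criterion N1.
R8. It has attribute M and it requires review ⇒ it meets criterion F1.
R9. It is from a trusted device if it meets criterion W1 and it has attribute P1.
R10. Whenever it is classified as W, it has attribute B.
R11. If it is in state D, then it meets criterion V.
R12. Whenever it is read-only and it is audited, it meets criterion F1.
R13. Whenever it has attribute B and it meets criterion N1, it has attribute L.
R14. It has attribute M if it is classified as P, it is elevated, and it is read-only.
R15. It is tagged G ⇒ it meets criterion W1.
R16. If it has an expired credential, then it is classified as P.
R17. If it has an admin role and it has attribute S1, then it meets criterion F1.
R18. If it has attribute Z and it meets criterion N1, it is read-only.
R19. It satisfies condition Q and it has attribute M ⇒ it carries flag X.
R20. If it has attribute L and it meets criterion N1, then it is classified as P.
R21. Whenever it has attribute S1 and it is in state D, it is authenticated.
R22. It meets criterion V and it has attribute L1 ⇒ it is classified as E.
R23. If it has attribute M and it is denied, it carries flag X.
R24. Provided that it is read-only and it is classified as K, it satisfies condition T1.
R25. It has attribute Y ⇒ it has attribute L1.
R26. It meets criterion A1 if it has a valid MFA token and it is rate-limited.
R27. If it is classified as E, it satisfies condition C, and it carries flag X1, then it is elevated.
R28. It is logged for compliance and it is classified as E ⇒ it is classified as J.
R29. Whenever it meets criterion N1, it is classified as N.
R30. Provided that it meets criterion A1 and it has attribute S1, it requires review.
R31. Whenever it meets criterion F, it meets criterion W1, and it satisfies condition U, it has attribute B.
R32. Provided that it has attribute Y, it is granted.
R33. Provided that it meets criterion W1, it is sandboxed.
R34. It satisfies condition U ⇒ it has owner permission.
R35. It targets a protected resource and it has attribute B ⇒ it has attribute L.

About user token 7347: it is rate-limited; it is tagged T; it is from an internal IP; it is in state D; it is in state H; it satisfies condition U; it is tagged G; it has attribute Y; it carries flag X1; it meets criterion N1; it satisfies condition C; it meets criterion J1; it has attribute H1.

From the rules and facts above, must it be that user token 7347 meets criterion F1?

Forward chaining from the given facts derives: has attribute S1, meets criterion F, meets criterion V, meets criterion W1, is authenticated, has attribute L1, is classified as N, has attribute B, is granted, is sandboxed, has owner permission, carries flag X, has attribute L, is classified as P, is classified as E, is elevated, carries a delegation token, has attribute Z, is read-only, has attribute M.
Rules concluding "it meets criterion F1": R8 needs "it requires review"; R12 needs "it is audited"; R17 needs "it has an admin role" — none of these are established.

No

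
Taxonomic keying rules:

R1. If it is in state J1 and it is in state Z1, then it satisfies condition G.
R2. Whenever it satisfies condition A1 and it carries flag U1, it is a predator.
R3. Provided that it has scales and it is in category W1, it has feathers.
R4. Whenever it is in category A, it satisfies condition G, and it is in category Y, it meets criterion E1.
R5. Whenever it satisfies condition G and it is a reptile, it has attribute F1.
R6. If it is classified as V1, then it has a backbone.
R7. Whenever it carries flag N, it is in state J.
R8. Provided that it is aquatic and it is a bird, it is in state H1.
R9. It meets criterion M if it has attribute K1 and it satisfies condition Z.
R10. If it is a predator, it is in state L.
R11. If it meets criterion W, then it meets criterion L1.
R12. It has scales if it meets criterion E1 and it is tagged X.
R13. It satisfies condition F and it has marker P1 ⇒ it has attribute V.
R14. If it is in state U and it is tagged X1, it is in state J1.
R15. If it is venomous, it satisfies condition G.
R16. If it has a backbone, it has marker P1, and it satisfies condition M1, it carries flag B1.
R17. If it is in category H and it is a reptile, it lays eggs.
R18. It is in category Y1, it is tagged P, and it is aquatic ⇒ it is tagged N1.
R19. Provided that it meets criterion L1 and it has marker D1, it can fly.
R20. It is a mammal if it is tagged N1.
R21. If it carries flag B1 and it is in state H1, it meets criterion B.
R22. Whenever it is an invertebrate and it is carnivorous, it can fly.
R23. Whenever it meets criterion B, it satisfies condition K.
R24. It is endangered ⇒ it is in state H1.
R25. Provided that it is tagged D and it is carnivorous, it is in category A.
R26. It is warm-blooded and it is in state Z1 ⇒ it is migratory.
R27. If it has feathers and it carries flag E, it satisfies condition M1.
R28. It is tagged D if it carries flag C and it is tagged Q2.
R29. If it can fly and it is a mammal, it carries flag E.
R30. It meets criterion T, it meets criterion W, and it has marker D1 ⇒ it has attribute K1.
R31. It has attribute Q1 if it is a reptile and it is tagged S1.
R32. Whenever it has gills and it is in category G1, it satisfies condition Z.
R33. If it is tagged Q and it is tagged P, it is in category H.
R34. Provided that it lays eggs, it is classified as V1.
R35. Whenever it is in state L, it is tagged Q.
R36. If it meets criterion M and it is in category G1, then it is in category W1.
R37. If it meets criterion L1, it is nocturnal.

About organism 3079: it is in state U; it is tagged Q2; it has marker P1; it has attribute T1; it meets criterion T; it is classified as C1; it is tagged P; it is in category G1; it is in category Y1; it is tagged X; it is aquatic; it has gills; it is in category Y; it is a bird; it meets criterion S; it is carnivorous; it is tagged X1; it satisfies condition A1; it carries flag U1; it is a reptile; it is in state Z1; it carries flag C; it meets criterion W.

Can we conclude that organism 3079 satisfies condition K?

Forward chaining from the given facts derives: is a predator, is in state H1, is in state L, meets criterion L1, is in state J1, is tagged N1, is a mammal, is tagged D, satisfies condition Z, is tagged Q, is nocturnal, satisfies condition G, has attribute F1, is in category A, is in category H, meets criterion E1, has scales, lays eggs, is classified as V1, has a backbone.
The only rule concluding "it satisfies condition K" is R23, which needs "it meets criterion B"; that is never established.

No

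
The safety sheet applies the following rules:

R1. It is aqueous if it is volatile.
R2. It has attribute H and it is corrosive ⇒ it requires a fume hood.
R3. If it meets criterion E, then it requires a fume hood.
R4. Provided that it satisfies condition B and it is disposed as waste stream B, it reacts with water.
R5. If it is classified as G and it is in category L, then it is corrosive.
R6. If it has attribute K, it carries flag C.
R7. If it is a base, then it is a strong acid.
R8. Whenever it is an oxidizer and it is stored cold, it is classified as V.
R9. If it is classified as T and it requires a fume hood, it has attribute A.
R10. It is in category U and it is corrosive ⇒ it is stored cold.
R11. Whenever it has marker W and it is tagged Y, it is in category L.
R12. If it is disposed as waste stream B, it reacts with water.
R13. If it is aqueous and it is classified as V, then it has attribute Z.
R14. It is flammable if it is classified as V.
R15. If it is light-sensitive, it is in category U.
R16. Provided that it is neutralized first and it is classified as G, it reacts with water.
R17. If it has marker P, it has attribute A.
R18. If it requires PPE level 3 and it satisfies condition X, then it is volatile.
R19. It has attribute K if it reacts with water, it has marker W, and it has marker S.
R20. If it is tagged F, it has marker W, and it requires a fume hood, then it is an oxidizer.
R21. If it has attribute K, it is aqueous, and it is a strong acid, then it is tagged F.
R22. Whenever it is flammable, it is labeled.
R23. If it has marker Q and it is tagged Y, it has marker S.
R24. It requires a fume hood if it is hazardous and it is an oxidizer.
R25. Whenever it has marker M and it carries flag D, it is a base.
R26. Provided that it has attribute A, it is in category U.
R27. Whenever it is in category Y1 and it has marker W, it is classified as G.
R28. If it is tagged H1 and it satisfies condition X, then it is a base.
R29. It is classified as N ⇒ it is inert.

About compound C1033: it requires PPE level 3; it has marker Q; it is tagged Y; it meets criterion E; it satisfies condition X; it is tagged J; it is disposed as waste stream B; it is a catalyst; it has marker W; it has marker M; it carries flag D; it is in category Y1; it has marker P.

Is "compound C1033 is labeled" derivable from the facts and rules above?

Yes

By R3 (it meets criterion E): it requires a fume hood.
By R11 (it has marker W, it is tagged Y): it is in category L.
By R12 (it is disposed as waste stream B): it reacts with water.
By R17 (it has marker P): it has attribute A.
By R18 (it requires PPE level 3, it satisfies condition X): it is volatile.
By R23 (it has marker Q, it is tagged Y): it has marker S.
By R25 (it has marker M, it carries flag D): it is a base.
By R26 (it has attribute A): it is in category U.
By R27 (it is in category Y1, it has marker W): it is classified as G.
By R1 (it is volatile): it is aqueous.
By R5 (it is classified as G, it is in category L): it is corrosive.
By R7 (it is a base): it is a strong acid.
By R10 (it is in category U, it is corrosive): it is stored cold.
By R19 (it reacts with water, it has marker W, it has marker S): it has attribute K.
By R21 (it has attribute K, it is aqueous, it is a strong acid): it is tagged F.
By R20 (it is tagged F, it has marker W, it requires a fume hood): it is an oxidizer.
By R8 (it is an oxidizer, it is stored cold): it is classified as V.
By R14 (it is classified as V): it is flammable.
By R22 (it is flammable): it is labeled.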